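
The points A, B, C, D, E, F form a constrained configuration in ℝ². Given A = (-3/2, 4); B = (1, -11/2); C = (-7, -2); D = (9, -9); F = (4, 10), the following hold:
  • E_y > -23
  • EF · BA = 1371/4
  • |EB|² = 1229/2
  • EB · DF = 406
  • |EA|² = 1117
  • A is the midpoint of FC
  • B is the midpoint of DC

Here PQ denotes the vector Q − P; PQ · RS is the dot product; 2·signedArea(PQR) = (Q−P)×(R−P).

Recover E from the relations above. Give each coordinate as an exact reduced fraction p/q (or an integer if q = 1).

1. E_x = 39/2  [line 5·x + -19·y + -1031/2 = 0 ∩ |EB|² = 1229/2]
2. E_y = -22  [line 5·x + -19·y + -1031/2 = 0 ∩ |EB|² = 1229/2]
   → E = (39/2, -22)

E = (39/2, -22)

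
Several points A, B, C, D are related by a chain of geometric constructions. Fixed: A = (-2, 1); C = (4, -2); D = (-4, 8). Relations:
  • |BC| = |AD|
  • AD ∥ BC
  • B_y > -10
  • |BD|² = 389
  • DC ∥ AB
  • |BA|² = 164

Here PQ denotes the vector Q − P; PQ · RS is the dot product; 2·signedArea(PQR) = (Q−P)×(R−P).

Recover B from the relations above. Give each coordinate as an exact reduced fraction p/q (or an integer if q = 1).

1. B_x = 6  [AD ∥ BC ∩ DC ∥ AB]
2. B_y = -9  [AD ∥ BC ∩ DC ∥ AB]
   → B = (6, -9)

B = (6, -9)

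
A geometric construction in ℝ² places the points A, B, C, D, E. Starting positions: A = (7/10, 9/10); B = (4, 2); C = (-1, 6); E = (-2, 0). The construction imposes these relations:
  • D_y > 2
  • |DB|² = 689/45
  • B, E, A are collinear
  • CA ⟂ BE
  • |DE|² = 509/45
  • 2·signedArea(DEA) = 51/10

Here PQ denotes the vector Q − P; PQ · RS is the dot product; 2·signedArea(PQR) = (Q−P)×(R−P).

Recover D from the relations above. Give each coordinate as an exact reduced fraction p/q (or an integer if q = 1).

1. D_x = 2/15  [line -9/10·x + 27/10·y + -69/10 = 0 ∩ |DE|² = 509/45]
2. D_y = 13/5  [line -9/10·x + 27/10·y + -69/10 = 0 ∩ |DE|² = 509/45]
   → D = (2/15, 13/5)

D = (2/15, 13/5)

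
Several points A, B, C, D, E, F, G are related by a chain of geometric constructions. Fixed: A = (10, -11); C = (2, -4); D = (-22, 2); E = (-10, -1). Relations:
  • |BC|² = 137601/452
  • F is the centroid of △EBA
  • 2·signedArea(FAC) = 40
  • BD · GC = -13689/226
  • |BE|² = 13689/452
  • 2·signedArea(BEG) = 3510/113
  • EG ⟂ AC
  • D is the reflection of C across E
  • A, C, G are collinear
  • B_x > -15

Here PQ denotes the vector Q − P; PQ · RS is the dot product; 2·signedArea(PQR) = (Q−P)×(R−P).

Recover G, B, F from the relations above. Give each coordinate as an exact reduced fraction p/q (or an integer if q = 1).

1. G_x = -710/113  [A, C, G are collinear ∩ EG ⟂ AC]
2. G_y = 367/113  [A, C, G are collinear ∩ EG ⟂ AC]
   → G = (-710/113, 367/113)
3. B_x = -1598/113  [line -936/113·x + 819/113·y + -30771/226 = 0 ∩ |BE|² = 13689/452]
4. B_y = 593/226  [line -936/113·x + 819/113·y + -30771/226 = 0 ∩ |BE|² = 13689/452]
   → B = (-1598/113, 593/226)
5. F_x = -1598/339  [F is the centroid of △EBA]
6. F_y = -2119/678  [F is the centroid of △EBA]
   → F = (-1598/339, -2119/678)

B = (-1598/113, 593/226)
F = (-1598/339, -2119/678)
G = (-710/113, 367/113)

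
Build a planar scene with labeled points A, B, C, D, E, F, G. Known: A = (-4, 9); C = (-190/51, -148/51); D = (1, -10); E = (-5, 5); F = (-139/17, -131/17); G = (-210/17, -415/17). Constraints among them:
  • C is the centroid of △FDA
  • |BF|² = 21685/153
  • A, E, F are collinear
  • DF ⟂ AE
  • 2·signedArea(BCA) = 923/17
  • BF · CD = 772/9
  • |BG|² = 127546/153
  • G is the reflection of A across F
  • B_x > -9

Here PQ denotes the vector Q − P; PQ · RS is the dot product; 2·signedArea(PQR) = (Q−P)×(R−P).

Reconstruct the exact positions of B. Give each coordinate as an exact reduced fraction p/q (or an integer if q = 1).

B = (-431/51, 214/51)

1. B_x = -431/51  [2·signedArea(BCA) = 923/17 ∩ BF · CD = 772/9]
2. B_y = 214/51  [2·signedArea(BCA) = 923/17 ∩ BF · CD = 772/9]
   → B = (-431/51, 214/51)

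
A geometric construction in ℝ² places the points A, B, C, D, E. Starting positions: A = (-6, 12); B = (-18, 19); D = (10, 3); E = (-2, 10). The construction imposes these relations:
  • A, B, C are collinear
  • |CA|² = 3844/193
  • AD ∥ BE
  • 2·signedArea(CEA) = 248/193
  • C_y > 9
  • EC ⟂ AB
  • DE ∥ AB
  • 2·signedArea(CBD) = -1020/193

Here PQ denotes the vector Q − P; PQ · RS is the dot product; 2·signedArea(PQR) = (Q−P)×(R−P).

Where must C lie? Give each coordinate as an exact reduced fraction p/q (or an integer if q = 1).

C = (-414/193, 1882/193)

1. C_x = -414/193  [A, B, C are collinear ∩ EC ⟂ AB]
2. C_y = 1882/193  [A, B, C are collinear ∩ EC ⟂ AB]
   → C = (-414/193, 1882/193)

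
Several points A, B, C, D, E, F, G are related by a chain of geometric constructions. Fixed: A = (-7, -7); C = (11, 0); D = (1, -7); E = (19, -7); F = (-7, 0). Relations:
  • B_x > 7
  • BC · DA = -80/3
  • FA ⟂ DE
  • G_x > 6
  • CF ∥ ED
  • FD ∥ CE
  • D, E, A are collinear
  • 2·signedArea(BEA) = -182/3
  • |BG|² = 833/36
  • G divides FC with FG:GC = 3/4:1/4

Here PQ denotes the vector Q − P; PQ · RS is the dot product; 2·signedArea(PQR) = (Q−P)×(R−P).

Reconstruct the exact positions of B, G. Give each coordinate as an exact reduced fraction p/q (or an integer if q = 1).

1. B_x = 23/3  [BC · DA = -80/3 ∩ 2·signedArea(BEA) = -182/3]
2. B_y = -14/3  [BC · DA = -80/3 ∩ 2·signedArea(BEA) = -182/3]
   → B = (23/3, -14/3)
3. G_x = 13/2  [G divides FC with FG:GC = 3/4:1/4]
4. G_y = 0  [G divides FC with FG:GC = 3/4:1/4]
   → G = (13/2, 0)

B = (23/3, -14/3)
G = (13/2, 0)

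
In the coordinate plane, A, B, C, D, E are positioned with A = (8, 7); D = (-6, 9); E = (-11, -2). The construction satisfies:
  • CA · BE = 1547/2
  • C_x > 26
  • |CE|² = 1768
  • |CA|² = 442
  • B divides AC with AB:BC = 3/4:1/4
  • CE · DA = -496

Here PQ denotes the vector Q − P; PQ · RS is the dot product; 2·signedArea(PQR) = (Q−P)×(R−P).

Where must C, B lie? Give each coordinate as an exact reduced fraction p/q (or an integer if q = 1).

B = (89/4, 55/4)
C = (27, 16)

1. C_x = 27  [line -14·x + 2·y + 346 = 0 ∩ |CA|² = 442]
2. C_y = 16  [line -14·x + 2·y + 346 = 0 ∩ |CA|² = 442]
   → C = (27, 16)
3. B_x = 89/4  [B divides AC with AB:BC = 3/4:1/4]
4. B_y = 55/4  [B divides AC with AB:BC = 3/4:1/4]
   → B = (89/4, 55/4)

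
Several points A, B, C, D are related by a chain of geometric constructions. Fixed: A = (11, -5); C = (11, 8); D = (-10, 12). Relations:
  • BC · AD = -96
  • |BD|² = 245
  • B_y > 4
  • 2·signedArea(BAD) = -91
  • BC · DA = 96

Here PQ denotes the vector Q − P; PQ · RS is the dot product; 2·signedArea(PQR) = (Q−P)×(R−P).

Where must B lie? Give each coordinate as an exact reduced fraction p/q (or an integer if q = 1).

1. B_x = 4  [2·signedArea(BAD) = -91 ∩ BC · AD = -96]
2. B_y = 5  [2·signedArea(BAD) = -91 ∩ BC · AD = -96]
   → B = (4, 5)

B = (4, 5)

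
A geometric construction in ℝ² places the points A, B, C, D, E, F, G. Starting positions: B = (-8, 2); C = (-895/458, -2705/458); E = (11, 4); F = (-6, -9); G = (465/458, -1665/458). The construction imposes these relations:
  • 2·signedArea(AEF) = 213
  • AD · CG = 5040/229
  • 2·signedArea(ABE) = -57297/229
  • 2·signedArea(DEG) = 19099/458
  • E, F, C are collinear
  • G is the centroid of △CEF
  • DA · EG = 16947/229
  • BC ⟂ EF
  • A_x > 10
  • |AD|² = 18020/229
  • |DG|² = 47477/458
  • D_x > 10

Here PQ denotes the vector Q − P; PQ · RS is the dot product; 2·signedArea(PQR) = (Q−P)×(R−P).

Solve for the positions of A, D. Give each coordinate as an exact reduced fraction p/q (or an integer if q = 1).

1. A_x = 2297/229  [2·signedArea(AEF) = 213 ∩ 2·signedArea(ABE) = -57297/229]
2. A_y = -2123/229  [2·signedArea(AEF) = 213 ∩ 2·signedArea(ABE) = -57297/229]
   → A = (2297/229, -2123/229)
3. D_x = 2445/229  [DA · EG = 16947/229 ∩ 2·signedArea(DEG) = 19099/458]
4. D_y = -97/229  [DA · EG = 16947/229 ∩ 2·signedArea(DEG) = 19099/458]
   → D = (2445/229, -97/229)

A = (2297/229, -2123/229)
D = (2445/229, -97/229)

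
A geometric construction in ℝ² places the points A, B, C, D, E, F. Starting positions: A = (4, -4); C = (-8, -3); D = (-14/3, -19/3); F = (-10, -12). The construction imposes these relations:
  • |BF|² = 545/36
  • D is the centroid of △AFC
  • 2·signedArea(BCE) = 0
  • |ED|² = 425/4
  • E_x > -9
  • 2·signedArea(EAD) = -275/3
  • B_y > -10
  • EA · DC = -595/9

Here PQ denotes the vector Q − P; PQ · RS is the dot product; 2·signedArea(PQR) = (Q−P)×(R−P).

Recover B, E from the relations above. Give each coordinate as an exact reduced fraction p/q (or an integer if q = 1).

1. E_x = -26/3  [2·signedArea(EAD) = -275/3 ∩ EA · DC = -595/9]
2. E_y = 19/6  [2·signedArea(EAD) = -275/3 ∩ EA · DC = -595/9]
   → E = (-26/3, 19/6)
3. B_x = -22/3  [line -37/6·x + -2/3·y + -154/3 = 0 ∩ |BF|² = 545/36]
4. B_y = -55/6  [line -37/6·x + -2/3·y + -154/3 = 0 ∩ |BF|² = 545/36]
   → B = (-22/3, -55/6)

B = (-22/3, -55/6)
E = (-26/3, 19/6)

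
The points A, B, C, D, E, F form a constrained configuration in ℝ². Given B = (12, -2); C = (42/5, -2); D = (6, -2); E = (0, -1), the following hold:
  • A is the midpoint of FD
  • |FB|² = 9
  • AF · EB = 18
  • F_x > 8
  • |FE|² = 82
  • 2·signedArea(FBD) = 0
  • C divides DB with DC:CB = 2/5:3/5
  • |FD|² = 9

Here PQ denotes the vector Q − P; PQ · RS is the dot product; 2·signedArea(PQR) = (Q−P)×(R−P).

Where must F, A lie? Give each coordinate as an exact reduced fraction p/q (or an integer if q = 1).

1. F_y = -2  [2·signedArea(FBD) = 0]
2. F_x = 9  [|FD|² = 9]
   → F = (9, -2)
3. A_x = 15/2  [A is the midpoint of FD]
4. A_y = -2  [A is the midpoint of FD]
   → A = (15/2, -2)

A = (15/2, -2)
F = (9, -2)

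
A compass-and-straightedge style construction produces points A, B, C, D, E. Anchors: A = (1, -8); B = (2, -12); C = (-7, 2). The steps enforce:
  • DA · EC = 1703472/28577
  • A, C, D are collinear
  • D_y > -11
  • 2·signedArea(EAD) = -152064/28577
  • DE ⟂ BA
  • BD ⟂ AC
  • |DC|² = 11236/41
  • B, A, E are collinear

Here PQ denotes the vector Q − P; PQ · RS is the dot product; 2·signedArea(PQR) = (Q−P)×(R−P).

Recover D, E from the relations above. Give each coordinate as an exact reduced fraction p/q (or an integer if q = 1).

1. D_x = 137/41  [A, C, D are collinear ∩ BD ⟂ AC]
2. D_y = -448/41  [A, C, D are collinear ∩ BD ⟂ AC]
   → D = (137/41, -448/41)
3. E_x = 1273/697  [B, A, E are collinear ∩ DE ⟂ BA]
4. E_y = -7880/697  [B, A, E are collinear ∩ DE ⟂ BA]
   → E = (1273/697, -7880/697)

D = (137/41, -448/41)
E = (1273/697, -7880/697)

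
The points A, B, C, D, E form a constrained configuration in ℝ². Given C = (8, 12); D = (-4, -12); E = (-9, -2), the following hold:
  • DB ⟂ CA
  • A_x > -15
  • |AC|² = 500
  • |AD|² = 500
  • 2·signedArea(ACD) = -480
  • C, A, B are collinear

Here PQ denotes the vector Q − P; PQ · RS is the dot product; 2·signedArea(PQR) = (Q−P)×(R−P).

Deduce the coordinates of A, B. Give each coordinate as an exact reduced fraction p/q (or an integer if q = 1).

1. A_x = -14  [line 24·x + -12·y + 432 = 0 ∩ |AD|² = 500]
2. A_y = 8  [line 24·x + -12·y + 432 = 0 ∩ |AD|² = 500]
   → A = (-14, 8)
3. B_x = -196/25  [C, A, B are collinear ∩ DB ⟂ CA]
4. B_y = 228/25  [C, A, B are collinear ∩ DB ⟂ CA]
   → B = (-196/25, 228/25)

A = (-14, 8)
B = (-196/25, 228/25)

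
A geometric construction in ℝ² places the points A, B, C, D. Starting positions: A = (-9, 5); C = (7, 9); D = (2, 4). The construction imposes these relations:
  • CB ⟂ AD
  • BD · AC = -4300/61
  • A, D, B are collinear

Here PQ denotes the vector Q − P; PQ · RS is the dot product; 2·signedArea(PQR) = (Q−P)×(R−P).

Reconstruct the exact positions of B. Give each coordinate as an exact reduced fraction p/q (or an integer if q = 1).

1. B_x = 397/61  [A, D, B are collinear ∩ CB ⟂ AD]
2. B_y = 219/61  [A, D, B are collinear ∩ CB ⟂ AD]
   → B = (397/61, 219/61)

B = (397/61, 219/61)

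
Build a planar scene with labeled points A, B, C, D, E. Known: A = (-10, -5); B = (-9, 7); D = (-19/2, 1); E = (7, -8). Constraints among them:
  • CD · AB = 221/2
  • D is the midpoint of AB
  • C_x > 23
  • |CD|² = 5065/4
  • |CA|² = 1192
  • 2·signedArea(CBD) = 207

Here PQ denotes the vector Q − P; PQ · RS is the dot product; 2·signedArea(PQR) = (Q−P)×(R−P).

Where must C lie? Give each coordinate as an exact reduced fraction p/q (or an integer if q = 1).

1. C_x = 24  [2·signedArea(CBD) = 207 ∩ CD · AB = 221/2]
2. C_y = -11  [2·signedArea(CBD) = 207 ∩ CD · AB = 221/2]
   → C = (24, -11)

C = (24, -11)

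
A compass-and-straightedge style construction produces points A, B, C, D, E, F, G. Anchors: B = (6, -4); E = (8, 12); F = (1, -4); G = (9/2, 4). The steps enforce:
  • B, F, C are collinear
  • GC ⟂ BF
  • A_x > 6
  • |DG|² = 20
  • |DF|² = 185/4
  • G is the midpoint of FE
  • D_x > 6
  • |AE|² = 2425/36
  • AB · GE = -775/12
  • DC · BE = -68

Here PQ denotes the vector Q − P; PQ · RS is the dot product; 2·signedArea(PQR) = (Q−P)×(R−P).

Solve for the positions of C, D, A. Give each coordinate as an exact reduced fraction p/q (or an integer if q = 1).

A = (37/6, 4)
C = (9/2, -4)
D = (13/2, 0)

1. C_x = 9/2  [B, F, C are collinear ∩ GC ⟂ BF]
2. C_y = -4  [B, F, C are collinear ∩ GC ⟂ BF]
   → C = (9/2, -4)
3. D_x = 13/2  [line -2·x + -16·y + 13 = 0 ∩ |DG|² = 20]
4. D_y = 0  [line -2·x + -16·y + 13 = 0 ∩ |DG|² = 20]
   → D = (13/2, 0)
5. A_x = 37/6  [line -7/2·x + -8·y + 643/12 = 0 ∩ |AE|² = 2425/36]
6. A_y = 4  [line -7/2·x + -8·y + 643/12 = 0 ∩ |AE|² = 2425/36]
   → A = (37/6, 4)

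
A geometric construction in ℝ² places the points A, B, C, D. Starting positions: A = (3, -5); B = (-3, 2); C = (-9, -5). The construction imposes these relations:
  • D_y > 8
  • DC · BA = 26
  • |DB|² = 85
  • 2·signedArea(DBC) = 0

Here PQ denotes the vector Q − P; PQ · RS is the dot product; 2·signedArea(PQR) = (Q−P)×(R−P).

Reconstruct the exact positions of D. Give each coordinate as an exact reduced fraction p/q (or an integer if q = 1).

1. D_x = 3  [2·signedArea(DBC) = 0 ∩ DC · BA = 26]
2. D_y = 9  [2·signedArea(DBC) = 0 ∩ DC · BA = 26]
   → D = (3, 9)

D = (3, 9)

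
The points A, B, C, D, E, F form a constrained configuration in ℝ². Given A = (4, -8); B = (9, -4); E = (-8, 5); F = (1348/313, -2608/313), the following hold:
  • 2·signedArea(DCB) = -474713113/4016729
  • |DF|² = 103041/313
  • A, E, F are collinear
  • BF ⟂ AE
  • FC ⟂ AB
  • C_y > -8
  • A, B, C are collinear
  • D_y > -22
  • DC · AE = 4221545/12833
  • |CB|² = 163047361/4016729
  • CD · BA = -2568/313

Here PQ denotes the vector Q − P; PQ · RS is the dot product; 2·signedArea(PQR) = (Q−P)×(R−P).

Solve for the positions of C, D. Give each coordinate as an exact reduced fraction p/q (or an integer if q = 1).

C = (51652/12833, -102408/12833)
D = (5200/313, -6781/313)

1. C_x = 51652/12833  [A, B, C are collinear ∩ FC ⟂ AB]
2. C_y = -102408/12833  [A, B, C are collinear ∩ FC ⟂ AB]
   → C = (51652/12833, -102408/12833)
3. D_x = 5200/313  [DC · AE = 4221545/12833 ∩ CD · BA = -2568/313]
4. D_y = -6781/313  [DC · AE = 4221545/12833 ∩ CD · BA = -2568/313]
   → D = (5200/313, -6781/313)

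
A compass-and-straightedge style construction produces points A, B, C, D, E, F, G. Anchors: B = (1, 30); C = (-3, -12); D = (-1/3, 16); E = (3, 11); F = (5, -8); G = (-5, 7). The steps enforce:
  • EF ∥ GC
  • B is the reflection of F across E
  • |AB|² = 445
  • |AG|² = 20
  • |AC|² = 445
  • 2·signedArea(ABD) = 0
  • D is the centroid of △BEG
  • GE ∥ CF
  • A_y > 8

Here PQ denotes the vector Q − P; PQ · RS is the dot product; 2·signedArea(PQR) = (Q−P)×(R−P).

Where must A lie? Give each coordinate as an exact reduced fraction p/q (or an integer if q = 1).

A = (-1, 9)

1. A_x = -1  [line 14·x + -4/3·y + 26 = 0 ∩ |AC|² = 445]
2. A_y = 9  [line 14·x + -4/3·y + 26 = 0 ∩ |AC|² = 445]
   → A = (-1, 9)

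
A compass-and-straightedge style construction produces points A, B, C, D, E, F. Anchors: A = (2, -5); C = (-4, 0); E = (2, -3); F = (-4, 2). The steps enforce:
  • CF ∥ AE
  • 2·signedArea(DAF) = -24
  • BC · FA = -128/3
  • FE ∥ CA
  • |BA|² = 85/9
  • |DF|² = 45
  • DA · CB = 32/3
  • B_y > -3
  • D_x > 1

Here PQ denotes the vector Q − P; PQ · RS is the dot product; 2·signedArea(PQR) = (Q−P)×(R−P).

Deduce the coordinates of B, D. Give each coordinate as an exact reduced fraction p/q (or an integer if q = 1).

B = (0, -8/3)
D = (2, -1)

1. B_x = 0  [line -6·x + 7·y + 56/3 = 0 ∩ |BA|² = 85/9]
2. B_y = -8/3  [line -6·x + 7·y + 56/3 = 0 ∩ |BA|² = 85/9]
   → B = (0, -8/3)
3. D_x = 2  [2·signedArea(DAF) = -24 ∩ DA · CB = 32/3]
4. D_y = -1  [2·signedArea(DAF) = -24 ∩ DA · CB = 32/3]
   → D = (2, -1)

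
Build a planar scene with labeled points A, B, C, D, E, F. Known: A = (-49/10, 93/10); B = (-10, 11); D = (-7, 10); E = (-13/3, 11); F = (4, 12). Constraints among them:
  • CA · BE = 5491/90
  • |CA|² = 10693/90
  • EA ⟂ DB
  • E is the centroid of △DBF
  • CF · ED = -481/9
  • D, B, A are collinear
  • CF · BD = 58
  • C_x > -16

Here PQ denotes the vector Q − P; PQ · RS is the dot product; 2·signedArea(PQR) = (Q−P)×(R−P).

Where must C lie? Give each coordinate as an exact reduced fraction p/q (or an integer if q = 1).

C = (-47/3, 11)

1. C_x = -47/3  [CF · ED = -481/9 ∩ CA · BE = 5491/90]
2. C_y = 11  [CF · ED = -481/9 ∩ CA · BE = 5491/90]
   → C = (-47/3, 11)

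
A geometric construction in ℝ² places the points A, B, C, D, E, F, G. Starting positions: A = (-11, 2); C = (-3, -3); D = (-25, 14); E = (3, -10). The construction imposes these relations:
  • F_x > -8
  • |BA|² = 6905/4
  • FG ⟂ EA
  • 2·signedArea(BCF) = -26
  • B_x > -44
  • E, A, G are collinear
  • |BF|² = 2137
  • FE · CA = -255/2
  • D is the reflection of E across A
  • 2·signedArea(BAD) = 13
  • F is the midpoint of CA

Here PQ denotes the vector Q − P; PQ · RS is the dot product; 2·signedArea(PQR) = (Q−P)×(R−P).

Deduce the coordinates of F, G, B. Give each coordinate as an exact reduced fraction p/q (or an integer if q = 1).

B = (-43, 57/2)
F = (-7, -1/2)
G = (-634/85, -88/85)

1. F_x = -7  [F is the midpoint of CA]
2. F_y = -1/2  [F is the midpoint of CA]
   → F = (-7, -1/2)
3. G_x = -634/85  [E, A, G are collinear ∩ FG ⟂ EA]
4. G_y = -88/85  [E, A, G are collinear ∩ FG ⟂ EA]
   → G = (-634/85, -88/85)
5. B_x = -43  [2·signedArea(BCF) = -26 ∩ 2·signedArea(BAD) = 13]
6. B_y = 57/2  [2·signedArea(BCF) = -26 ∩ 2·signedArea(BAD) = 13]
   → B = (-43, 57/2)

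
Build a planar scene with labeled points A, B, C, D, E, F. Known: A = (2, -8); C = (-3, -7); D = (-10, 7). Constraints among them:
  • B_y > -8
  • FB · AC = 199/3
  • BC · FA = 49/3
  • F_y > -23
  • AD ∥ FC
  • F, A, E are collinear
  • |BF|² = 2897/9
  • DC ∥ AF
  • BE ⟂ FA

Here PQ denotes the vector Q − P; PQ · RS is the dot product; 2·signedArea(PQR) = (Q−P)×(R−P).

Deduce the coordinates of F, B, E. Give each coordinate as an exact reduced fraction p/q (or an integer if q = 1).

B = (-4/3, -22/3)
E = (16/15, -92/15)
F = (9, -22)

1. F_x = 9  [AD ∥ FC ∩ DC ∥ AF]
2. F_y = -22  [AD ∥ FC ∩ DC ∥ AF]
   → F = (9, -22)
3. B_x = -4/3  [BC · FA = 49/3 ∩ FB · AC = 199/3]
4. B_y = -22/3  [BC · FA = 49/3 ∩ FB · AC = 199/3]
   → B = (-4/3, -22/3)
5. E_x = 16/15  [F, A, E are collinear ∩ BE ⟂ FA]
6. E_y = -92/15  [F, A, E are collinear ∩ BE ⟂ FA]
   → E = (16/15, -92/15)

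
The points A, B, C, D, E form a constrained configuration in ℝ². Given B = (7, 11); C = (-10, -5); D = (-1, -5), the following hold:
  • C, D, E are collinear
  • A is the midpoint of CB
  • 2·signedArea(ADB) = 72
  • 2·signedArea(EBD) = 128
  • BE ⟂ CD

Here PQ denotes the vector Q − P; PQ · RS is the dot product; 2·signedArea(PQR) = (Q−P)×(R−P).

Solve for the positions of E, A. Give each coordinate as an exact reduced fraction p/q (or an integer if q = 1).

1. E_x = 7  [C, D, E are collinear ∩ BE ⟂ CD]
2. E_y = -5  [C, D, E are collinear ∩ BE ⟂ CD]
   → E = (7, -5)
3. A_x = -3/2  [A is the midpoint of CB]
4. A_y = 3  [A is the midpoint of CB]
   → A = (-3/2, 3)

A = (-3/2, 3)
E = (7, -5)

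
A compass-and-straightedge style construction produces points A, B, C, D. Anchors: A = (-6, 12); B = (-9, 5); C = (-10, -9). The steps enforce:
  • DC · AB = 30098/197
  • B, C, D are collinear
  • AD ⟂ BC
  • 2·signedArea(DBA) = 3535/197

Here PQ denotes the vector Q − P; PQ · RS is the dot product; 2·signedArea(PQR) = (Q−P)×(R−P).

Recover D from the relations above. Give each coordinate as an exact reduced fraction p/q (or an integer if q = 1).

1. D_x = -1672/197  [B, C, D are collinear ∩ AD ⟂ BC]
2. D_y = 2399/197  [B, C, D are collinear ∩ AD ⟂ BC]
   → D = (-1672/197, 2399/197)

D = (-1672/197, 2399/197)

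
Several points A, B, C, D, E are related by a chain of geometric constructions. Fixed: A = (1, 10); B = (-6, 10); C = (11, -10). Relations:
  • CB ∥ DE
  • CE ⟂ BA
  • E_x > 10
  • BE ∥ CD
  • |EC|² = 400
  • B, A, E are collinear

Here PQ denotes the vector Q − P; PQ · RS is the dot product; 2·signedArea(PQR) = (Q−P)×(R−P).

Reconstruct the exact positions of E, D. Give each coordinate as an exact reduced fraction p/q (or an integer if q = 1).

1. E_x = 11  [B, A, E are collinear ∩ CE ⟂ BA]
2. E_y = 10  [B, A, E are collinear ∩ CE ⟂ BA]
   → E = (11, 10)
3. D_x = 28  [CB ∥ DE ∩ BE ∥ CD]
4. D_y = -10  [CB ∥ DE ∩ BE ∥ CD]
   → D = (28, -10)

D = (28, -10)
E = (11, 10)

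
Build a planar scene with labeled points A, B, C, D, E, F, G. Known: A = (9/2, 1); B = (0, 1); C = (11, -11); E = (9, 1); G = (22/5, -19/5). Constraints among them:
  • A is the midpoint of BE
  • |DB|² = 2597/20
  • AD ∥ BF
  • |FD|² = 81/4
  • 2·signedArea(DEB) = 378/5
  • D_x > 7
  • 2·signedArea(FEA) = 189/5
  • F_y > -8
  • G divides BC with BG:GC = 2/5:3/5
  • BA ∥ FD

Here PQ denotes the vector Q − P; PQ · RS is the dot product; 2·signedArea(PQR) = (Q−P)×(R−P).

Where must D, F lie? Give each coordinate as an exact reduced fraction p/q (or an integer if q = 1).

D = (77/10, -37/5)
F = (16/5, -37/5)

1. D_y = -37/5  [2·signedArea(DEB) = 378/5]
2. D_x = 77/10  [|DB|² = 2597/20]
   → D = (77/10, -37/5)
3. F_x = 16/5  [BA ∥ FD ∩ AD ∥ BF]
4. F_y = -37/5  [BA ∥ FD ∩ AD ∥ BF]
   → F = (16/5, -37/5)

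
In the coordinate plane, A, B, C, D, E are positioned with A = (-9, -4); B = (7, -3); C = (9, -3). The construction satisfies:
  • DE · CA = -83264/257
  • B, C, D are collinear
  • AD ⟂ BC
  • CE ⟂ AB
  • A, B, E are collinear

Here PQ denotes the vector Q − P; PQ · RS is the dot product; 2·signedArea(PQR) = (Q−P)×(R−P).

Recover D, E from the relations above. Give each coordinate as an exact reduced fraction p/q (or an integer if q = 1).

D = (-9, -3)
E = (2311/257, -739/257)

1. D_x = -9  [B, C, D are collinear ∩ AD ⟂ BC]
2. D_y = -3  [B, C, D are collinear ∩ AD ⟂ BC]
   → D = (-9, -3)
3. E_x = 2311/257  [A, B, E are collinear ∩ CE ⟂ AB]
4. E_y = -739/257  [A, B, E are collinear ∩ CE ⟂ AB]
   → E = (2311/257, -739/257)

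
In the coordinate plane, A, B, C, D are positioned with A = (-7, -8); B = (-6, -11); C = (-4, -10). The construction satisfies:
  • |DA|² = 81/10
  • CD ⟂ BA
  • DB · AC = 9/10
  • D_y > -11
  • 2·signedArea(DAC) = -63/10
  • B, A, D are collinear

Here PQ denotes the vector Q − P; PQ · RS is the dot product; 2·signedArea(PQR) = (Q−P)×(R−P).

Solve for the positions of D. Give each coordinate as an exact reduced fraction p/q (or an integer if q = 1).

1. D_x = -61/10  [B, A, D are collinear ∩ CD ⟂ BA]
2. D_y = -107/10  [B, A, D are collinear ∩ CD ⟂ BA]
   → D = (-61/10, -107/10)

D = (-61/10, -107/10)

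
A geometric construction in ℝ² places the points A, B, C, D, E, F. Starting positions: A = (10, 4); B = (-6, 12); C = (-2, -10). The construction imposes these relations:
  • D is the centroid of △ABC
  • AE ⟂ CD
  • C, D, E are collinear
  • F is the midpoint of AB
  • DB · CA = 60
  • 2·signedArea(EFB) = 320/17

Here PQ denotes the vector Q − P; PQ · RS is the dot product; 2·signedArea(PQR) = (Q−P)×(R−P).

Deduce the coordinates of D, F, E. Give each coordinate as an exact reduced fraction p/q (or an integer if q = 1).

1. D_x = 2/3  [D is the centroid of △ABC]
2. D_y = 2  [D is the centroid of △ABC]
   → D = (2/3, 2)
3. F_x = 2  [F is the midpoint of AB]
4. F_y = 8  [F is the midpoint of AB]
   → F = (2, 8)
5. E_x = 26/17  [C, D, E are collinear ∩ AE ⟂ CD]
6. E_y = 100/17  [C, D, E are collinear ∩ AE ⟂ CD]
   → E = (26/17, 100/17)

D = (2/3, 2)
E = (26/17, 100/17)
F = (2, 8)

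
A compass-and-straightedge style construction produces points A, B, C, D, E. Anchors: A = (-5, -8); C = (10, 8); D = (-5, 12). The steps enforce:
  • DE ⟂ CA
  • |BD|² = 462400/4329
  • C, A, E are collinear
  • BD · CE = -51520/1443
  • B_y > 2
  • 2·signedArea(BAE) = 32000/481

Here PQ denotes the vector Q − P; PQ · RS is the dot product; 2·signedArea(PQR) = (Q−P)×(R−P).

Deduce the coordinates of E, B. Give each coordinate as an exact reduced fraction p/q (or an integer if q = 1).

B = (-805/481, 3196/1443)
E = (2395/481, 1272/481)

1. E_x = 2395/481  [C, A, E are collinear ∩ DE ⟂ CA]
2. E_y = 1272/481  [C, A, E are collinear ∩ DE ⟂ CA]
   → E = (2395/481, 1272/481)
3. B_x = -805/481  [2·signedArea(BAE) = 32000/481 ∩ BD · CE = -51520/1443]
4. B_y = 3196/1443  [2·signedArea(BAE) = 32000/481 ∩ BD · CE = -51520/1443]
   → B = (-805/481, 3196/1443)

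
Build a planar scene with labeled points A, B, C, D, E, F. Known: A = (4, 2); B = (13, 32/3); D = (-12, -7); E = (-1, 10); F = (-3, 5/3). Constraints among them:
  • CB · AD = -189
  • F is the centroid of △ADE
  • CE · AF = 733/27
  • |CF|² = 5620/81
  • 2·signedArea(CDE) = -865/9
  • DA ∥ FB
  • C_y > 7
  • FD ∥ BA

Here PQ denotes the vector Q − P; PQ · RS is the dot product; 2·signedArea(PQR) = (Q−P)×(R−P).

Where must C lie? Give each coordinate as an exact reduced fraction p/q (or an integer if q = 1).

1. C_x = 3  [CE · AF = 733/27 ∩ CB · AD = -189]
2. C_y = 67/9  [CE · AF = 733/27 ∩ CB · AD = -189]
   → C = (3, 67/9)

C = (3, 67/9)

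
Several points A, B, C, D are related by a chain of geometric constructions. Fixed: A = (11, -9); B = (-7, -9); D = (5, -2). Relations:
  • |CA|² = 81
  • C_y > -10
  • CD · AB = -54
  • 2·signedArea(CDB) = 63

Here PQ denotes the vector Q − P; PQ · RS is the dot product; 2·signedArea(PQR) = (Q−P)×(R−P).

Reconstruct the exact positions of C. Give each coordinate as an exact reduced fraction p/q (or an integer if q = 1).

1. C_x = 2  [2·signedArea(CDB) = 63 ∩ CD · AB = -54]
2. C_y = -9  [2·signedArea(CDB) = 63 ∩ CD · AB = -54]
   → C = (2, -9)

C = (2, -9)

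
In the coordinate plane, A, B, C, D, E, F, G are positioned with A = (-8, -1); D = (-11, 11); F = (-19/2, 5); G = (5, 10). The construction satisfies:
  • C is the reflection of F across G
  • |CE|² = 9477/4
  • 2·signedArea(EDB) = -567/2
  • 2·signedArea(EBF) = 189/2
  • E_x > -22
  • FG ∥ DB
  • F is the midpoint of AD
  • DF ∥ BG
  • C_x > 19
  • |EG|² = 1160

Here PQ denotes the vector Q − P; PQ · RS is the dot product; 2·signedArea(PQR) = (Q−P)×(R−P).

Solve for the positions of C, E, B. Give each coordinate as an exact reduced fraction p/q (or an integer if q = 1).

B = (7/2, 16)
C = (39/2, 15)
E = (-21, -12)

1. C_x = 39/2  [C is the reflection of F across G]
2. C_y = 15  [C is the reflection of F across G]
   → C = (39/2, 15)
3. B_x = 7/2  [DF ∥ BG ∩ FG ∥ DB]
4. B_y = 16  [DF ∥ BG ∩ FG ∥ DB]
   → B = (7/2, 16)
5. E_x = -21  [2·signedArea(EBF) = 189/2 ∩ 2·signedArea(EDB) = -567/2]
6. E_y = -12  [2·signedArea(EBF) = 189/2 ∩ 2·signedArea(EDB) = -567/2]
   → E = (-21, -12)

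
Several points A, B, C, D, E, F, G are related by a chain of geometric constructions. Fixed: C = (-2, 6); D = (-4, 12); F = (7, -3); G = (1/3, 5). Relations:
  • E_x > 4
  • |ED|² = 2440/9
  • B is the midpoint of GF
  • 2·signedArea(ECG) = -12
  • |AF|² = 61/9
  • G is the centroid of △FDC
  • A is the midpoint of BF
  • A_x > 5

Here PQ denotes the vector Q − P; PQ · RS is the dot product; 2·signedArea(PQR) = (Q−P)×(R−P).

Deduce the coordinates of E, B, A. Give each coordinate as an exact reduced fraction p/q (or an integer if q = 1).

A = (16/3, -1)
B = (11/3, 1)
E = (14/3, -2)

1. E_x = 14/3  [line 1·x + 7/3·y + 0 = 0 ∩ |ED|² = 2440/9]
2. E_y = -2  [line 1·x + 7/3·y + 0 = 0 ∩ |ED|² = 2440/9]
   → E = (14/3, -2)
3. B_x = 11/3  [B is the midpoint of GF]
4. B_y = 1  [B is the midpoint of GF]
   → B = (11/3, 1)
5. A_x = 16/3  [A is the midpoint of BF]
6. A_y = -1  [A is the midpoint of BF]
   → A = (16/3, -1)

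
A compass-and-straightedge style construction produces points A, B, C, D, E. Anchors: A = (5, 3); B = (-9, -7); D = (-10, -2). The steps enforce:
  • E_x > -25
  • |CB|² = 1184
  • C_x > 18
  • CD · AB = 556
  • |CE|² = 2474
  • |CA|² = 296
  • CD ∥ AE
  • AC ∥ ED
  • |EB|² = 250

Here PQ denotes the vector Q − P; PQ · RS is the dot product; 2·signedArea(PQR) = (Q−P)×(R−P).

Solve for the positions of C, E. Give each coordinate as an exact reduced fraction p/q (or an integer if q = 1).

1. C_x = 19  [line 14·x + 10·y + -396 = 0 ∩ |CA|² = 296]
2. C_y = 13  [line 14·x + 10·y + -396 = 0 ∩ |CA|² = 296]
   → C = (19, 13)
3. E_x = -24  [AC ∥ ED ∩ CD ∥ AE]
4. E_y = -12  [AC ∥ ED ∩ CD ∥ AE]
   → E = (-24, -12)

C = (19, 13)
E = (-24, -12)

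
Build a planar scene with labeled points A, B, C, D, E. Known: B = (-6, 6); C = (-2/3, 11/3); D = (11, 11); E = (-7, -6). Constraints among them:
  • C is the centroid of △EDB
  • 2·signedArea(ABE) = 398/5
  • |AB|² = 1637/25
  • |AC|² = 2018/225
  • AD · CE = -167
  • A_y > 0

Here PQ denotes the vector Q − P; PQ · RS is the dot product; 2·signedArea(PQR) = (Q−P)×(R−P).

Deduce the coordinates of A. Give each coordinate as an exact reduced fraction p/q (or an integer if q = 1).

1. A_x = 1/5  [2·signedArea(ABE) = 398/5 ∩ AD · CE = -167]
2. A_y = 4/5  [2·signedArea(ABE) = 398/5 ∩ AD · CE = -167]
   → A = (1/5, 4/5)

A = (1/5, 4/5)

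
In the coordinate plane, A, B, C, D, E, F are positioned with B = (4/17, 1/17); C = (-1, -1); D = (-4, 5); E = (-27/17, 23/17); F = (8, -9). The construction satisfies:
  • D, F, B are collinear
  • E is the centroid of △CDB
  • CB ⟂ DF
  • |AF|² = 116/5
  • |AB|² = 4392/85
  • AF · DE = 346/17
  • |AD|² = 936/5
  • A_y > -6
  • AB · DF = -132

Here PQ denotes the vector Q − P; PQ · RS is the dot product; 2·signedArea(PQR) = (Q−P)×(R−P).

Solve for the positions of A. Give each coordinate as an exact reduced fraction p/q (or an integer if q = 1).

1. A_x = 22/5  [AF · DE = 346/17 ∩ AB · DF = -132]
2. A_y = -29/5  [AF · DE = 346/17 ∩ AB · DF = -132]
   → A = (22/5, -29/5)

A = (22/5, -29/5)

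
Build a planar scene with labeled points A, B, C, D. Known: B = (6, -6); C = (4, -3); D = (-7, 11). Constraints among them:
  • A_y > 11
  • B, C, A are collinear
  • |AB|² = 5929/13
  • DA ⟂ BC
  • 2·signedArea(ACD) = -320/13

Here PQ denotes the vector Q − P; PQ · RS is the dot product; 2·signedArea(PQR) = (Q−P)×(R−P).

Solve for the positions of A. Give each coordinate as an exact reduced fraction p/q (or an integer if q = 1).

1. A_x = -76/13  [B, C, A are collinear ∩ DA ⟂ BC]
2. A_y = 153/13  [B, C, A are collinear ∩ DA ⟂ BC]
   → A = (-76/13, 153/13)

A = (-76/13, 153/13)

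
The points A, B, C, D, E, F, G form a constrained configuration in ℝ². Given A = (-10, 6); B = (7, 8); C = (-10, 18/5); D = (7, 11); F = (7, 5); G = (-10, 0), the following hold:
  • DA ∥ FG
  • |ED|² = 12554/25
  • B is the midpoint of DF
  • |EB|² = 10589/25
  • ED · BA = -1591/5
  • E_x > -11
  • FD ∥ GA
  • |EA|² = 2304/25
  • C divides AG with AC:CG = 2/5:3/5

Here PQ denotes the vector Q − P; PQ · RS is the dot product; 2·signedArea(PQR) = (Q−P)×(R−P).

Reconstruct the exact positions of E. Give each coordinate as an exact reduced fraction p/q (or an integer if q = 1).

1. E_x = -10  [line 17·x + 2·y + 886/5 = 0 ∩ |EA|² = 2304/25]
2. E_y = -18/5  [line 17·x + 2·y + 886/5 = 0 ∩ |EA|² = 2304/25]
   → E = (-10, -18/5)

E = (-10, -18/5)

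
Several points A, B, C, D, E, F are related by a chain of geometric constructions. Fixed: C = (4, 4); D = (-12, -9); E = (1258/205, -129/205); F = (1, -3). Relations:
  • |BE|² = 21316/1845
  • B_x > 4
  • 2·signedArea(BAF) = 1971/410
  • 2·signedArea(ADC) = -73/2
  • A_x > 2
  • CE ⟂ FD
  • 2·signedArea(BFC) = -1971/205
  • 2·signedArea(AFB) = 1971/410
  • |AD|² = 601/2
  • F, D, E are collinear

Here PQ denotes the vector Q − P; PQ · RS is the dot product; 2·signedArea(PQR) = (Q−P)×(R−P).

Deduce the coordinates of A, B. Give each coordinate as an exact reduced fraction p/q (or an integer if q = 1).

A = (5/2, 1/2)
B = (966/205, 1511/615)

1. A_x = 5/2  [line -13·x + 16·y + 49/2 = 0 ∩ |AD|² = 601/2]
2. A_y = 1/2  [line -13·x + 16·y + 49/2 = 0 ∩ |AD|² = 601/2]
   → A = (5/2, 1/2)
3. B_x = 966/205  [line 7/2·x + -3/2·y + -5251/410 = 0 ∩ |BE|² = 21316/1845]
4. B_y = 1511/615  [line 7/2·x + -3/2·y + -5251/410 = 0 ∩ |BE|² = 21316/1845]
   → B = (966/205, 1511/615)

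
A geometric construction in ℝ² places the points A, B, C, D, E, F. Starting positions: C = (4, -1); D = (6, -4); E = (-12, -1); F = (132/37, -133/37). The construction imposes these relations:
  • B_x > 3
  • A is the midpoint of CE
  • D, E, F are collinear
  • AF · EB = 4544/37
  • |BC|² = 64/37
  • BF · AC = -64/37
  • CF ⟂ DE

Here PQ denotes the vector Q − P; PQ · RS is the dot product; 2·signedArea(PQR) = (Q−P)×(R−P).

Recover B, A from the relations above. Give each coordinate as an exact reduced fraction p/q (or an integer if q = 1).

A = (-4, -1)
B = (140/37, -85/37)

1. A_x = -4  [A is the midpoint of CE]
2. A_y = -1  [A is the midpoint of CE]
   → A = (-4, -1)
3. B_x = 140/37  [BF · AC = -64/37 ∩ AF · EB = 4544/37]
4. B_y = -85/37  [BF · AC = -64/37 ∩ AF · EB = 4544/37]
   → B = (140/37, -85/37)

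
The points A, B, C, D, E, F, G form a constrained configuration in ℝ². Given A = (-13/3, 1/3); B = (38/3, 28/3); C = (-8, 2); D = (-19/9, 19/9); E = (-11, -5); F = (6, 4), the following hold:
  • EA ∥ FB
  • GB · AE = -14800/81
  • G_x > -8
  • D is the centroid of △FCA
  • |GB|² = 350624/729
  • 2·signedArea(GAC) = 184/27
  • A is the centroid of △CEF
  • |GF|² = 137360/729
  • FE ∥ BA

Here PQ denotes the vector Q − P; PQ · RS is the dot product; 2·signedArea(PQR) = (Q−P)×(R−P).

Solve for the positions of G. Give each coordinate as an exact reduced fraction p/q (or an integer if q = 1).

1. G_x = -190/27  [2·signedArea(GAC) = 184/27 ∩ GB · AE = -14800/81]
2. G_y = -8/27  [2·signedArea(GAC) = 184/27 ∩ GB · AE = -14800/81]
   → G = (-190/27, -8/27)

G = (-190/27, -8/27)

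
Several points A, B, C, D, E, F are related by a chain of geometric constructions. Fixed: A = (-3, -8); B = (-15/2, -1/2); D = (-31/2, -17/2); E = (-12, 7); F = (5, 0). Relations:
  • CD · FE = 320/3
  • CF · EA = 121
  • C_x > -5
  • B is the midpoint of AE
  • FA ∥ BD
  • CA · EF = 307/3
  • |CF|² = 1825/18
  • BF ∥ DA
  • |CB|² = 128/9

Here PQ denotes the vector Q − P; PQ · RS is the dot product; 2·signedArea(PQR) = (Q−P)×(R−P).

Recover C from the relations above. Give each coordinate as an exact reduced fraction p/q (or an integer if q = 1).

C = (-29/6, 13/6)

1. C_x = -29/6  [CF · EA = 121 ∩ CD · FE = 320/3]
2. C_y = 13/6  [CF · EA = 121 ∩ CD · FE = 320/3]
   → C = (-29/6, 13/6)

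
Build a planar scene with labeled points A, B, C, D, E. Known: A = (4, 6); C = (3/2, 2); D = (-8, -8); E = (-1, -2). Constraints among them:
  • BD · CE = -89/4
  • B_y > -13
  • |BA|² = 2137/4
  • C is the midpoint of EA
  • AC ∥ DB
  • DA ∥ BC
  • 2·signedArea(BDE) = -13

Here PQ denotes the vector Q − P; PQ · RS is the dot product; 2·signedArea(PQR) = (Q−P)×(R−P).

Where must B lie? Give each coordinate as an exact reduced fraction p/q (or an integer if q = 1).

1. B_x = -21/2  [DA ∥ BC ∩ AC ∥ DB]
2. B_y = -12  [DA ∥ BC ∩ AC ∥ DB]
   → B = (-21/2, -12)

B = (-21/2, -12)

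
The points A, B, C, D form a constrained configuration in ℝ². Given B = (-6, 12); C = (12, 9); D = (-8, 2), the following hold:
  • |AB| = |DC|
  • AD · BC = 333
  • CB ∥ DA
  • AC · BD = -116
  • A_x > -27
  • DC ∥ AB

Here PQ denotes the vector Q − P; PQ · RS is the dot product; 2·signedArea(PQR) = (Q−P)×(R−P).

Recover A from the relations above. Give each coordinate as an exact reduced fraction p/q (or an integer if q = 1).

A = (-26, 5)

1. A_x = -26  [DC ∥ AB ∩ CB ∥ DA]
2. A_y = 5  [DC ∥ AB ∩ CB ∥ DA]
   → A = (-26, 5)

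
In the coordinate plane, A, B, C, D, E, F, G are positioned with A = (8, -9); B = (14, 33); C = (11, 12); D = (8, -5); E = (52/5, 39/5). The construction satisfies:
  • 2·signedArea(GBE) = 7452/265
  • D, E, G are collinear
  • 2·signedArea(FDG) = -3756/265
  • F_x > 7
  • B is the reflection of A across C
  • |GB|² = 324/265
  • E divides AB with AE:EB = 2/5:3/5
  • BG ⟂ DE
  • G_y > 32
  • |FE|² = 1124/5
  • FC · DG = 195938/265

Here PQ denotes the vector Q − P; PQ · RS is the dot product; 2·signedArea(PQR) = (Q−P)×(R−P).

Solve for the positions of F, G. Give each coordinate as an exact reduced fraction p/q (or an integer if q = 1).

1. G_x = 3998/265  [D, E, G are collinear ∩ BG ⟂ DE]
2. G_y = 8691/265  [D, E, G are collinear ∩ BG ⟂ DE]
   → G = (3998/265, 8691/265)
3. F_x = 8  [2·signedArea(FDG) = -3756/265 ∩ FC · DG = 195938/265]
4. F_y = -7  [2·signedArea(FDG) = -3756/265 ∩ FC · DG = 195938/265]
   → F = (8, -7)

F = (8, -7)
G = (3998/265, 8691/265)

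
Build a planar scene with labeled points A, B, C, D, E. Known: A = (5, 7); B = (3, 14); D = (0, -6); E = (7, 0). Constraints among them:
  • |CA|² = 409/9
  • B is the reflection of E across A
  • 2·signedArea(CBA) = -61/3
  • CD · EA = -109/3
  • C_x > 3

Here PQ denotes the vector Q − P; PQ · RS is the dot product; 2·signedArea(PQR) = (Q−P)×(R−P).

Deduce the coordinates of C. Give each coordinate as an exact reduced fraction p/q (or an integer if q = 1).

1. C_x = 4  [CD · EA = -109/3 ∩ 2·signedArea(CBA) = -61/3]
2. C_y = 1/3  [CD · EA = -109/3 ∩ 2·signedArea(CBA) = -61/3]
   → C = (4, 1/3)

C = (4, 1/3)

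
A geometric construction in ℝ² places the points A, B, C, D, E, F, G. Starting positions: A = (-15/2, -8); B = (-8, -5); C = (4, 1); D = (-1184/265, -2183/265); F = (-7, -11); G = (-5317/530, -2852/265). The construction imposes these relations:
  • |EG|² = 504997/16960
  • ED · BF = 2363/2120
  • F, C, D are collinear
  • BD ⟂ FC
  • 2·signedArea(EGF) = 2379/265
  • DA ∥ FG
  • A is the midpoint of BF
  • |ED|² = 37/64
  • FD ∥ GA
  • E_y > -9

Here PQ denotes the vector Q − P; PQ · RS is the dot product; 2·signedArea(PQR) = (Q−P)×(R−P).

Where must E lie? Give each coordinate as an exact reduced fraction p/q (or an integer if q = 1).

E = (-11079/2120, -8669/1060)

1. E_x = -11079/2120  [ED · BF = 2363/2120 ∩ 2·signedArea(EGF) = 2379/265]
2. E_y = -8669/1060  [ED · BF = 2363/2120 ∩ 2·signedArea(EGF) = 2379/265]
   → E = (-11079/2120, -8669/1060)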